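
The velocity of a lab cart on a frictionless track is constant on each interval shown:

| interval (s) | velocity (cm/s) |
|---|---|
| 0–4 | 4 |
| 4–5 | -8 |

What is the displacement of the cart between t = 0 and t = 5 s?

Displacement is the signed area under the v-t curve.
0–4 s: 4 × 4 = 16 cm
4–5 s: -8 × 1 = -8 cm
Net displacement = 8 cm

8 cm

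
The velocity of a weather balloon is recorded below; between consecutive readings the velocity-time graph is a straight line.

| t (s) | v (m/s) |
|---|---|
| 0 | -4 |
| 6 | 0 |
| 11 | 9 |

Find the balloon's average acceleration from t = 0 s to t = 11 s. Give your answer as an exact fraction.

Average acceleration = Δv/Δt = (9 − -4)/(11 − 0) = 13/11 m/s².

13/11 m/s²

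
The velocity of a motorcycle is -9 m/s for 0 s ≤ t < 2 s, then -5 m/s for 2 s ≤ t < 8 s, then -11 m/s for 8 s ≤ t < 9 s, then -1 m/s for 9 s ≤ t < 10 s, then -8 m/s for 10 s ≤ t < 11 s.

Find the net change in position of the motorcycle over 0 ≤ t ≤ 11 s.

Net displacement equals the area under the velocity-time graph (areas below the axis count negative).
0–2 s: -9 × 2 = -18 m
2–8 s: -5 × 6 = -30 m
8–9 s: -11 × 1 = -11 m
9–10 s: -1 × 1 = -1 m
10–11 s: -8 × 1 = -8 m
Net displacement = -68 m

-68 m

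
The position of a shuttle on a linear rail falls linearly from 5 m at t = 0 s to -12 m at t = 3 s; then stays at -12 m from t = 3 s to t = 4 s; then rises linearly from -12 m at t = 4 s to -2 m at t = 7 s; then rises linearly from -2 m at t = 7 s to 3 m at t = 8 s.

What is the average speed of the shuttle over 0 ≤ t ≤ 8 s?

Average speed = (total path length)/(elapsed time); on a piecewise-linear x-t graph the path length is Σ|Δx|.
0–3 s: |Δx| = |-12 − 5| = 17 m
3–4 s: |Δx| = |-12 − -12| = 0 m
4–7 s: |Δx| = |-2 − -12| = 10 m
7–8 s: |Δx| = |3 − -2| = 5 m
Total path = 32 m; average speed = 32/8 = 4 m/s.

4 m/s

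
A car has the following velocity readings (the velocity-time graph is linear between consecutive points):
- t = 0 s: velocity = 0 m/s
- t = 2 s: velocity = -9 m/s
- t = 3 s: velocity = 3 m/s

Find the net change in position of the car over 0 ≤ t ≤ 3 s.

Net displacement equals the area under the velocity-time graph (areas below the axis count negative).
0–2 s: ½(0 + -9)(2) = -9 m
2–3 s: ½(-9 + 3)(1) = -3 m
Net displacement = -12 m

-12 m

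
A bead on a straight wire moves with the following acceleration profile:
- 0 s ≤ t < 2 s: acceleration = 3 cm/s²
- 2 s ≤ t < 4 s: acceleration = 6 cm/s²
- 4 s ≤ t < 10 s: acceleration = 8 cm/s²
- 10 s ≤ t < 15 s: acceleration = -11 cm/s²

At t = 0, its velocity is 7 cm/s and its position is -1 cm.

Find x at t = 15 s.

578.5 cm

On each constant-a segment, Δv = aΔt and Δx = v₀Δt + ½aΔt²; chain segment to segment.
0–2 s: v starts 7 cm/s; Δx = 7·2 + ½·3·2² = 20 cm; v ends 13 cm/s.
2–4 s: v starts 13 cm/s; Δx = 13·2 + ½·6·2² = 38 cm; v ends 25 cm/s.
4–10 s: v starts 25 cm/s; Δx = 25·6 + ½·8·6² = 294 cm; v ends 73 cm/s.
10–15 s: v starts 73 cm/s; Δx = 73·5 + ½·-11·5² = 227.5 cm; v ends 18 cm/s.
x(15) = -1 + Σ Δx = 578.5 cm.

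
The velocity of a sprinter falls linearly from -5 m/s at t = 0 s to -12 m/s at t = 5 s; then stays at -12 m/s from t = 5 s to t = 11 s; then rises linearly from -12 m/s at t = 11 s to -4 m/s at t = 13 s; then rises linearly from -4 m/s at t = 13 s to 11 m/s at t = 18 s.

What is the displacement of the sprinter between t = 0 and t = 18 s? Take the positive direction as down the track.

-113 m

Net displacement equals the area under the velocity-time graph (areas below the axis count negative).
0–5 s: ½(-5 + -12)(5) = -42.5 m
5–11 s: -12 × 6 = -72 m
11–13 s: ½(-12 + -4)(2) = -16 m
13–18 s: ½(-4 + 11)(5) = 17.5 m
Net displacement = -113 m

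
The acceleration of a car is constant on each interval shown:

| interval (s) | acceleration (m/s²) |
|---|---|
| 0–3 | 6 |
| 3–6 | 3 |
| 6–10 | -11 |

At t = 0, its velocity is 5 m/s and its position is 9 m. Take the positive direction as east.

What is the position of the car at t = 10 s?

173.5 m

On each constant-a segment, Δv = aΔt and Δx = v₀Δt + ½aΔt²; chain segment to segment.
0–3 s: v starts 5 m/s; Δx = 5·3 + ½·6·3² = 42 m; v ends 23 m/s.
3–6 s: v starts 23 m/s; Δx = 23·3 + ½·3·3² = 82.5 m; v ends 32 m/s.
6–10 s: v starts 32 m/s; Δx = 32·4 + ½·-11·4² = 40 m; v ends -12 m/s.
x(10) = 9 + Σ Δx = 173.5 m.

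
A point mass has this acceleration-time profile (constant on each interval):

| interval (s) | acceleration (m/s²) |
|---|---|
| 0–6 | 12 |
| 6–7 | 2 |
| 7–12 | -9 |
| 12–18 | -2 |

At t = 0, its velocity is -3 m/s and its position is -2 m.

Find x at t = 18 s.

On each constant-a segment, Δv = aΔt and Δx = v₀Δt + ½aΔt²; chain segment to segment.
0–6 s: v starts -3 m/s; Δx = -3·6 + ½·12·6² = 198 m; v ends 69 m/s.
6–7 s: v starts 69 m/s; Δx = 69·1 + ½·2·1² = 70 m; v ends 71 m/s.
7–12 s: v starts 71 m/s; Δx = 71·5 + ½·-9·5² = 242.5 m; v ends 26 m/s.
12–18 s: v starts 26 m/s; Δx = 26·6 + ½·-2·6² = 120 m; v ends 14 m/s.
x(18) = -2 + Σ Δx = 628.5 m.

628.5 m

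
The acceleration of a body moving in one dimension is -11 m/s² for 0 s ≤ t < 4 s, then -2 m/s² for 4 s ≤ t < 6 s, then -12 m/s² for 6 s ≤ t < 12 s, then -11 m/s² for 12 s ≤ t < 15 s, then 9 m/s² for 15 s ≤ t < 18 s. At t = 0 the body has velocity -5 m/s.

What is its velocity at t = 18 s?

-131 m/s

Δv equals the area under the a-t graph; then v = v₀ + Δv.
0–4 s: -11 × 4 = -44 m/s
4–6 s: -2 × 2 = -4 m/s
6–12 s: -12 × 6 = -72 m/s
12–15 s: -11 × 3 = -33 m/s
15–18 s: 9 × 3 = 27 m/s
Δv = -126 m/s, so v(18) = -5 + (-126) = -131 m/s.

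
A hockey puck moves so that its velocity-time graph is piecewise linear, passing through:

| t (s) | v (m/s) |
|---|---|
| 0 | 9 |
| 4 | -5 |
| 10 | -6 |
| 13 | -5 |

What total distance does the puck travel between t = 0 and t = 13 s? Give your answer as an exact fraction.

905/14 m

Distance (not displacement) is the total path length: add the absolute areas under v-t.
0–4 s: v = 0 at t = 18/7 s; triangle areas 81/7 + 25/7 = 106/7 m
4–10 s: |½(-5 + -6)(6)| = 33 m
10–13 s: |½(-6 + -5)(3)| = 16.5 m
Total distance = 905/14 m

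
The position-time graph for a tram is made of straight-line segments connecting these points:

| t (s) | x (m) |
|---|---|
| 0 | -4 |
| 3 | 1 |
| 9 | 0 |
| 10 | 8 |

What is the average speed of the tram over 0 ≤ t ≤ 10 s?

1.4 m/s

Average speed = (total path length)/(elapsed time); on a piecewise-linear x-t graph the path length is Σ|Δx|.
0–3 s: |Δx| = |1 − -4| = 5 m
3–9 s: |Δx| = |0 − 1| = 1 m
9–10 s: |Δx| = |8 − 0| = 8 m
Total path = 14 m; average speed = 14/10 = 1.4 m/s.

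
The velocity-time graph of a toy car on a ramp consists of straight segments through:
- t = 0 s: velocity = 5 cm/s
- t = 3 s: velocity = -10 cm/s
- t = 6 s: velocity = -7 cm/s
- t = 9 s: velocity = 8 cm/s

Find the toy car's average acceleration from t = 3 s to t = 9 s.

Average acceleration = Δv/Δt = (8 − -10)/(9 − 3) = 3 cm/s².

3 cm/s²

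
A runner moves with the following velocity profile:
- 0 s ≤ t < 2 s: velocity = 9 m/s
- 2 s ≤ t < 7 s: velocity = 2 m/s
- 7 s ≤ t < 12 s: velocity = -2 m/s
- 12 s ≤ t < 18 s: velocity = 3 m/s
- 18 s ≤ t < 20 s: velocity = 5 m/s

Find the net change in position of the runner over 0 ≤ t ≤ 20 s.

Net displacement equals the area under the velocity-time graph (areas below the axis count negative).
0–2 s: 9 × 2 = 18 m
2–7 s: 2 × 5 = 10 m
7–12 s: -2 × 5 = -10 m
12–18 s: 3 × 6 = 18 m
18–20 s: 5 × 2 = 10 m
Net displacement = 46 m

46 m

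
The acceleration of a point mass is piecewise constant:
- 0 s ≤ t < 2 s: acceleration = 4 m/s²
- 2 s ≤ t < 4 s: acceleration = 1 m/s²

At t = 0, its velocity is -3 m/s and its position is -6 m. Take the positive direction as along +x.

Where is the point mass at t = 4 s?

On each constant-a segment, Δv = aΔt and Δx = v₀Δt + ½aΔt²; chain segment to segment.
0–2 s: v starts -3 m/s; Δx = -3·2 + ½·4·2² = 2 m; v ends 5 m/s.
2–4 s: v starts 5 m/s; Δx = 5·2 + ½·1·2² = 12 m; v ends 7 m/s.
x(4) = -6 + Σ Δx = 8 m.

8 m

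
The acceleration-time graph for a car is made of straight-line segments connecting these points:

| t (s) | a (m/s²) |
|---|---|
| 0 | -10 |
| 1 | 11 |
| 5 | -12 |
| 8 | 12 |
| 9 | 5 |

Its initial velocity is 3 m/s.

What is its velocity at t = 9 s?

10 m/s

Δv equals the area under the a-t graph; then v = v₀ + Δv.
0–1 s: ½(-10 + 11)(1) = 0.5 m/s
1–5 s: ½(11 + -12)(4) = -2 m/s
5–8 s: ½(-12 + 12)(3) = 0 m/s
8–9 s: ½(12 + 5)(1) = 8.5 m/s
Δv = 7 m/s, so v(9) = 3 + (7) = 10 m/s.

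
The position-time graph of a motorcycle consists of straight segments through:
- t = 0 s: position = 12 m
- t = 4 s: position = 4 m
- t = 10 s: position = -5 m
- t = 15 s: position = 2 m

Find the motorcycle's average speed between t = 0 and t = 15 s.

1.6 m/s

Average speed = (total path length)/(elapsed time); on a piecewise-linear x-t graph the path length is Σ|Δx|.
0–4 s: |Δx| = |4 − 12| = 8 m
4–10 s: |Δx| = |-5 − 4| = 9 m
10–15 s: |Δx| = |2 − -5| = 7 m
Total path = 24 m; average speed = 24/15 = 1.6 m/s.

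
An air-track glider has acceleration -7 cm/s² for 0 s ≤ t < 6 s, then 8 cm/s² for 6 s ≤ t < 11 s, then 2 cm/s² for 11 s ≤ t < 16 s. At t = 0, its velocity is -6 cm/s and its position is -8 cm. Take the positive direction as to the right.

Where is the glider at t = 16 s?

On each constant-a segment, Δv = aΔt and Δx = v₀Δt + ½aΔt²; chain segment to segment.
0–6 s: v starts -6 cm/s; Δx = -6·6 + ½·-7·6² = -162 cm; v ends -48 cm/s.
6–11 s: v starts -48 cm/s; Δx = -48·5 + ½·8·5² = -140 cm; v ends -8 cm/s.
11–16 s: v starts -8 cm/s; Δx = -8·5 + ½·2·5² = -15 cm; v ends 2 cm/s.
x(16) = -8 + Σ Δx = -325 cm.

-325 cm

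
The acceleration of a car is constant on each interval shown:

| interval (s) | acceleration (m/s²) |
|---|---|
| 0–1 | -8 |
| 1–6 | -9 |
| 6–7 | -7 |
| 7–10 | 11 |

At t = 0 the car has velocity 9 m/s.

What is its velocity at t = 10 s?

Δv equals the area under the a-t graph; then v = v₀ + Δv.
0–1 s: -8 × 1 = -8 m/s
1–6 s: -9 × 5 = -45 m/s
6–7 s: -7 × 1 = -7 m/s
7–10 s: 11 × 3 = 33 m/s
Δv = -27 m/s, so v(10) = 9 + (-27) = -18 m/s.

-18 m/s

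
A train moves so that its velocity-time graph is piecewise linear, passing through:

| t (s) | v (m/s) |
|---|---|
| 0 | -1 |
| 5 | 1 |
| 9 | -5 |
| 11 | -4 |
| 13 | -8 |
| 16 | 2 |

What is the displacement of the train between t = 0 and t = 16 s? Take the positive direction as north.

Net displacement equals the area under the velocity-time graph (areas below the axis count negative).
0–5 s: ½(-1 + 1)(5) = 0 m
5–9 s: ½(1 + -5)(4) = -8 m
9–11 s: ½(-5 + -4)(2) = -9 m
11–13 s: ½(-4 + -8)(2) = -12 m
13–16 s: ½(-8 + 2)(3) = -9 m
Net displacement = -38 m

-38 m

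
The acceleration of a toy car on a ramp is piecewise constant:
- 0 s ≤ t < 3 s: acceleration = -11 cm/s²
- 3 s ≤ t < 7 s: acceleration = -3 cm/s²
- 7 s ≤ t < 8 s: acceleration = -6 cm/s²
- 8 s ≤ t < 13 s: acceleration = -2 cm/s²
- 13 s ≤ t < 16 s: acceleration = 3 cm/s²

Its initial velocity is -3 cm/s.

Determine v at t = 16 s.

Δv equals the area under the a-t graph; then v = v₀ + Δv.
0–3 s: -11 × 3 = -33 cm/s
3–7 s: -3 × 4 = -12 cm/s
7–8 s: -6 × 1 = -6 cm/s
8–13 s: -2 × 5 = -10 cm/s
13–16 s: 3 × 3 = 9 cm/s
Δv = -52 cm/s, so v(16) = -3 + (-52) = -55 cm/s.

-55 cm/s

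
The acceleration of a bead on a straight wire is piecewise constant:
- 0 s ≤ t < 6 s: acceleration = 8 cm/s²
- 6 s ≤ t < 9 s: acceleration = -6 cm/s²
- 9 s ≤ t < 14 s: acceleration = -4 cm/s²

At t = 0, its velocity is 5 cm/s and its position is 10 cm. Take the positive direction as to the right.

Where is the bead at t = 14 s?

On each constant-a segment, Δv = aΔt and Δx = v₀Δt + ½aΔt²; chain segment to segment.
0–6 s: v starts 5 cm/s; Δx = 5·6 + ½·8·6² = 174 cm; v ends 53 cm/s.
6–9 s: v starts 53 cm/s; Δx = 53·3 + ½·-6·3² = 132 cm; v ends 35 cm/s.
9–14 s: v starts 35 cm/s; Δx = 35·5 + ½·-4·5² = 125 cm; v ends 15 cm/s.
x(14) = 10 + Σ Δx = 441 cm.

441 cm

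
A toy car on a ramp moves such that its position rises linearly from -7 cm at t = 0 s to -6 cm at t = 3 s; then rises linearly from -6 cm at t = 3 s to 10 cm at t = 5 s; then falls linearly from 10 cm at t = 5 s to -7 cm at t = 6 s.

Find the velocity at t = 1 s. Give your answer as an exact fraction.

Velocity is the slope of the x-t graph on 0–3 s: (-6 − -7)/(3 − 0) = 1/3 cm/s.

1/3 cm/s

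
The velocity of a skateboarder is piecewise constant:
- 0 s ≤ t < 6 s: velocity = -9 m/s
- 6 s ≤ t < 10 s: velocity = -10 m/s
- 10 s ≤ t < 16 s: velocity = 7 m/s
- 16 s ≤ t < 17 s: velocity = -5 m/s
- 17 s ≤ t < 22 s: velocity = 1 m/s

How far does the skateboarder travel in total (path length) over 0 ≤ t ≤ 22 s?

146 m

Total distance travelled is ∫|v| dt — sum the magnitudes of each area piece.
0–6 s: |-9| × 6 = 54 m
6–10 s: |-10| × 4 = 40 m
10–16 s: |7| × 6 = 42 m
16–17 s: |-5| × 1 = 5 m
17–22 s: |1| × 5 = 5 m
Total distance = 146 m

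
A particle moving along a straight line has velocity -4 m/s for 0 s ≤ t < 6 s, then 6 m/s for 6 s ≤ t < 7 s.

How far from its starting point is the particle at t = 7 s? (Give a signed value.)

Displacement is the signed area under the v-t curve.
0–6 s: -4 × 6 = -24 m
6–7 s: 6 × 1 = 6 m
Net displacement = -18 m

-18 m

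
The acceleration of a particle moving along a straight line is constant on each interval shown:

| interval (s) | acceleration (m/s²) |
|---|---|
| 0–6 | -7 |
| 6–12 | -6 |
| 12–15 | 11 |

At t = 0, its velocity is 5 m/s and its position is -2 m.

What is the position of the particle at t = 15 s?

-597.5 m

On each constant-a segment, Δv = aΔt and Δx = v₀Δt + ½aΔt²; chain segment to segment.
0–6 s: v starts 5 m/s; Δx = 5·6 + ½·-7·6² = -96 m; v ends -37 m/s.
6–12 s: v starts -37 m/s; Δx = -37·6 + ½·-6·6² = -330 m; v ends -73 m/s.
12–15 s: v starts -73 m/s; Δx = -73·3 + ½·11·3² = -169.5 m; v ends -40 m/s.
x(15) = -2 + Σ Δx = -597.5 m.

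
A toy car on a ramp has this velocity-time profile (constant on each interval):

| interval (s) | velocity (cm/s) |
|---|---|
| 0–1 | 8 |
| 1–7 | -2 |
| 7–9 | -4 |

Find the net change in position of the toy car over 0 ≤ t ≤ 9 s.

-12 cm

Displacement is the signed area under the v-t curve.
0–1 s: 8 × 1 = 8 cm
1–7 s: -2 × 6 = -12 cm
7–9 s: -4 × 2 = -8 cm
Net displacement = -12 cm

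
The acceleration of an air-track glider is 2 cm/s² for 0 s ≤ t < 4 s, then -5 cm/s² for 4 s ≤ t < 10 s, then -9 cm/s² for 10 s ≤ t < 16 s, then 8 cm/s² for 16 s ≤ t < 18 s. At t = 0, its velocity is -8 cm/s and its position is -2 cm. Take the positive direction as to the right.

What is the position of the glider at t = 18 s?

On each constant-a segment, Δv = aΔt and Δx = v₀Δt + ½aΔt²; chain segment to segment.
0–4 s: v starts -8 cm/s; Δx = -8·4 + ½·2·4² = -16 cm; v ends 0 cm/s.
4–10 s: v starts 0 cm/s; Δx = 0·6 + ½·-5·6² = -90 cm; v ends -30 cm/s.
10–16 s: v starts -30 cm/s; Δx = -30·6 + ½·-9·6² = -342 cm; v ends -84 cm/s.
16–18 s: v starts -84 cm/s; Δx = -84·2 + ½·8·2² = -152 cm; v ends -68 cm/s.
x(18) = -2 + Σ Δx = -602 cm.

-602 cm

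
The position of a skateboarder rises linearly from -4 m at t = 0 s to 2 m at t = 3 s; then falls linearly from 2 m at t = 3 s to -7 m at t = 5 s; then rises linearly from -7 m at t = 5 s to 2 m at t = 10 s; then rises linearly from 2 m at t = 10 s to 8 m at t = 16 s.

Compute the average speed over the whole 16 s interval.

1.875 m/s

Average speed = (total path length)/(elapsed time); on a piecewise-linear x-t graph the path length is Σ|Δx|.
0–3 s: |Δx| = |2 − -4| = 6 m
3–5 s: |Δx| = |-7 − 2| = 9 m
5–10 s: |Δx| = |2 − -7| = 9 m
10–16 s: |Δx| = |8 − 2| = 6 m
Total path = 30 m; average speed = 30/16 = 1.875 m/s.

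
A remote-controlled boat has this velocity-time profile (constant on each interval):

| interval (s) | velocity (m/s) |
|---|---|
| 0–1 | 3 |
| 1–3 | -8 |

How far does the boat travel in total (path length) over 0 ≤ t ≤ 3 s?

19 m

Total distance travelled is ∫|v| dt — sum the magnitudes of each area piece.
0–1 s: |3| × 1 = 3 m
1–3 s: |-8| × 2 = 16 m
Total distance = 19 m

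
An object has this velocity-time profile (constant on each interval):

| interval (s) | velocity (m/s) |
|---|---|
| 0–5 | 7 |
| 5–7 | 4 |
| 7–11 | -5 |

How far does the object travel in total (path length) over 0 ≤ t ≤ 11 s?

Distance (not displacement) is the total path length: add the absolute areas under v-t.
0–5 s: |7| × 5 = 35 m
5–7 s: |4| × 2 = 8 m
7–11 s: |-5| × 4 = 20 m
Total distance = 63 m

63 m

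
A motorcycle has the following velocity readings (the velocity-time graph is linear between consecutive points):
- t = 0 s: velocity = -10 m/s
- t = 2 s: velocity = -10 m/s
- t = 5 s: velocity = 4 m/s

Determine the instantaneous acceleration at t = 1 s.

0 m/s²

Acceleration is the slope of the v-t graph on 0–2 s: (-10 − -10)/(2 − 0) = 0 m/s².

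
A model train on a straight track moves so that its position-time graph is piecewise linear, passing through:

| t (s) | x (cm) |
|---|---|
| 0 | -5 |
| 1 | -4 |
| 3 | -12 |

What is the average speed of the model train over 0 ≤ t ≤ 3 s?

Average speed = (total path length)/(elapsed time); on a piecewise-linear x-t graph the path length is Σ|Δx|.
0–1 s: |Δx| = |-4 − -5| = 1 cm
1–3 s: |Δx| = |-12 − -4| = 8 cm
Total path = 9 cm; average speed = 9/3 = 3 cm/s.

3 cm/s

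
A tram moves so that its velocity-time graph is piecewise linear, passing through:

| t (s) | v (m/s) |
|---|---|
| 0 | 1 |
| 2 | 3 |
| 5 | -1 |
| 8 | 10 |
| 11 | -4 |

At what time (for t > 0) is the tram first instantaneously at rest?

t = 4.25 s

v changes sign on 2–5 s (from 3 to -1); the graph is linear there, so v = 0 at t = 2 + (-3)·(5 − 2)/(-1 − 3) = 4.25 s.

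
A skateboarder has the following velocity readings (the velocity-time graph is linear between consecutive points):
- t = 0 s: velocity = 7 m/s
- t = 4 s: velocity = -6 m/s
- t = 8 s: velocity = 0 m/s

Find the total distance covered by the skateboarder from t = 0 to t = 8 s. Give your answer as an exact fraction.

Total distance travelled is ∫|v| dt — sum the magnitudes of each area piece.
0–4 s: v = 0 at t = 28/13 s; triangle areas 98/13 + 72/13 = 170/13 m
4–8 s: |½(-6 + 0)(4)| = 12 m
Total distance = 326/13 m

326/13 m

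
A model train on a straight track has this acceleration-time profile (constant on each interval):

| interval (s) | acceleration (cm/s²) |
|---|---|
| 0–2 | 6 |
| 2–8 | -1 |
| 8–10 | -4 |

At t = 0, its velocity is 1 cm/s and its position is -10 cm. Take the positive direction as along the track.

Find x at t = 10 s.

70 cm

On each constant-a segment, Δv = aΔt and Δx = v₀Δt + ½aΔt²; chain segment to segment.
0–2 s: v starts 1 cm/s; Δx = 1·2 + ½·6·2² = 14 cm; v ends 13 cm/s.
2–8 s: v starts 13 cm/s; Δx = 13·6 + ½·-1·6² = 60 cm; v ends 7 cm/s.
8–10 s: v starts 7 cm/s; Δx = 7·2 + ½·-4·2² = 6 cm; v ends -1 cm/s.
x(10) = -10 + Σ Δx = 70 cm.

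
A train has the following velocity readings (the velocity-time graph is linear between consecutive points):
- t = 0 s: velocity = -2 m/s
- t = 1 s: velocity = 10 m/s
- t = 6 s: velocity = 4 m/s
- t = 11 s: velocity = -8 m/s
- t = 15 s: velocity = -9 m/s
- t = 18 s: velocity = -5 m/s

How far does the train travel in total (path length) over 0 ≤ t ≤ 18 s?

111 m

Distance (not displacement) is the total path length: add the absolute areas under v-t.
0–1 s: v = 0 at t = 1/6 s; triangle areas 1/6 + 25/6 = 13/3 m
1–6 s: |½(10 + 4)(5)| = 35 m
6–11 s: v = 0 at t = 23/3 s; triangle areas 10/3 + 40/3 = 50/3 m
11–15 s: |½(-8 + -9)(4)| = 34 m
15–18 s: |½(-9 + -5)(3)| = 21 m
Total distance = 111 m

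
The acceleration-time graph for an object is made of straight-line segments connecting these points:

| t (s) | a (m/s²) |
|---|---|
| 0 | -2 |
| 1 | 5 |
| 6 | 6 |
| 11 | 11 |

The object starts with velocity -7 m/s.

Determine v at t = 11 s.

64.5 m/s

Δv equals the area under the a-t graph; then v = v₀ + Δv.
0–1 s: ½(-2 + 5)(1) = 1.5 m/s
1–6 s: ½(5 + 6)(5) = 27.5 m/s
6–11 s: ½(6 + 11)(5) = 42.5 m/s
Δv = 71.5 m/s, so v(11) = -7 + (71.5) = 64.5 m/s.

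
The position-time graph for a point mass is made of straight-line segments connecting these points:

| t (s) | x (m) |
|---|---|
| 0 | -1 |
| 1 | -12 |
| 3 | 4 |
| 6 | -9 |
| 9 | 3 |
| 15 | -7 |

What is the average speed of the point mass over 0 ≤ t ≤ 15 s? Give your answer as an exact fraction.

Average speed = (total path length)/(elapsed time); on a piecewise-linear x-t graph the path length is Σ|Δx|.
0–1 s: |Δx| = |-12 − -1| = 11 m
1–3 s: |Δx| = |4 − -12| = 16 m
3–6 s: |Δx| = |-9 − 4| = 13 m
6–9 s: |Δx| = |3 − -9| = 12 m
9–15 s: |Δx| = |-7 − 3| = 10 m
Total path = 62 m; average speed = 62/15 = 62/15 m/s.

62/15 m/s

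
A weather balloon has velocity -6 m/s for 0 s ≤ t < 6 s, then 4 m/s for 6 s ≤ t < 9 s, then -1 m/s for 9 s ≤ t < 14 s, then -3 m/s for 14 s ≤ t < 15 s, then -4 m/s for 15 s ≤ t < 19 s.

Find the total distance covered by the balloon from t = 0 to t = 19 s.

72 m

Distance (not displacement) is the total path length: add the absolute areas under v-t.
0–6 s: |-6| × 6 = 36 m
6–9 s: |4| × 3 = 12 m
9–14 s: |-1| × 5 = 5 m
14–15 s: |-3| × 1 = 3 m
15–19 s: |-4| × 4 = 16 m
Total distance = 72 m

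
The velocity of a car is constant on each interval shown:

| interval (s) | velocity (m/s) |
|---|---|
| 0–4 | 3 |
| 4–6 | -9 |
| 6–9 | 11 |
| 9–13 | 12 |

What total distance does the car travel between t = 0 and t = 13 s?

111 m

Distance (not displacement) is the total path length: add the absolute areas under v-t.
0–4 s: |3| × 4 = 12 m
4–6 s: |-9| × 2 = 18 m
6–9 s: |11| × 3 = 33 m
9–13 s: |12| × 4 = 48 m
Total distance = 111 m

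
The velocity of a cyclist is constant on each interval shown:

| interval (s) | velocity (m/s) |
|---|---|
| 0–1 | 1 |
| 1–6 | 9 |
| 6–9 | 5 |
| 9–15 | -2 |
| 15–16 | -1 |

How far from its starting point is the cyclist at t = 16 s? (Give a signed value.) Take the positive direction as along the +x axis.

48 m

Net displacement equals the area under the velocity-time graph (areas below the axis count negative).
0–1 s: 1 × 1 = 1 m
1–6 s: 9 × 5 = 45 m
6–9 s: 5 × 3 = 15 m
9–15 s: -2 × 6 = -12 m
15–16 s: -1 × 1 = -1 m
Net displacement = 48 m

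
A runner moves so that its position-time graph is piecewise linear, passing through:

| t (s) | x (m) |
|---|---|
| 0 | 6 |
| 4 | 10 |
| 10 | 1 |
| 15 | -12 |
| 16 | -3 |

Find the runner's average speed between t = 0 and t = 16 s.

2.1875 m/s

Average speed = (total path length)/(elapsed time); on a piecewise-linear x-t graph the path length is Σ|Δx|.
0–4 s: |Δx| = |10 − 6| = 4 m
4–10 s: |Δx| = |1 − 10| = 9 m
10–15 s: |Δx| = |-12 − 1| = 13 m
15–16 s: |Δx| = |-3 − -12| = 9 m
Total path = 35 m; average speed = 35/16 = 2.1875 m/s.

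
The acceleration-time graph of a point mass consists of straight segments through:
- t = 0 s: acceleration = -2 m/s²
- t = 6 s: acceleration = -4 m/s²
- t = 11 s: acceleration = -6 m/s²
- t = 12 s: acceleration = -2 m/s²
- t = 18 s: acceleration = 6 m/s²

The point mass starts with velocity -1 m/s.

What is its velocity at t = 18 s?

-36 m/s

Δv equals the area under the a-t graph; then v = v₀ + Δv.
0–6 s: ½(-2 + -4)(6) = -18 m/s
6–11 s: ½(-4 + -6)(5) = -25 m/s
11–12 s: ½(-6 + -2)(1) = -4 m/s
12–18 s: ½(-2 + 6)(6) = 12 m/s
Δv = -35 m/s, so v(18) = -1 + (-35) = -36 m/s.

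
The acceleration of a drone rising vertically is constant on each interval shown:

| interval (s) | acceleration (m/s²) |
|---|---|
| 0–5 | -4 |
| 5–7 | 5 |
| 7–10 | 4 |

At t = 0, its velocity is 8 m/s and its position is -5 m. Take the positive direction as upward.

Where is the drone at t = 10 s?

-17 m

On each constant-a segment, Δv = aΔt and Δx = v₀Δt + ½aΔt²; chain segment to segment.
0–5 s: v starts 8 m/s; Δx = 8·5 + ½·-4·5² = -10 m; v ends -12 m/s.
5–7 s: v starts -12 m/s; Δx = -12·2 + ½·5·2² = -14 m; v ends -2 m/s.
7–10 s: v starts -2 m/s; Δx = -2·3 + ½·4·3² = 12 m; v ends 10 m/s.
x(10) = -5 + Σ Δx = -17 m.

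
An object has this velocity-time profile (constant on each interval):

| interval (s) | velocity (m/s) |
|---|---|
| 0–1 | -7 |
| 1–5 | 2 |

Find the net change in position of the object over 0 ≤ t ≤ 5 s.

Displacement is the signed area under the v-t curve.
0–1 s: -7 × 1 = -7 m
1–5 s: 2 × 4 = 8 m
Net displacement = 1 m

1 m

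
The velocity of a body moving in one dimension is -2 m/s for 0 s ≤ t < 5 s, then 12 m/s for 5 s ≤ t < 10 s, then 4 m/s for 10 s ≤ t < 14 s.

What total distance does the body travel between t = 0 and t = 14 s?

86 m

Distance (not displacement) is the total path length: add the absolute areas under v-t.
0–5 s: |-2| × 5 = 10 m
5–10 s: |12| × 5 = 60 m
10–14 s: |4| × 4 = 16 m
Total distance = 86 m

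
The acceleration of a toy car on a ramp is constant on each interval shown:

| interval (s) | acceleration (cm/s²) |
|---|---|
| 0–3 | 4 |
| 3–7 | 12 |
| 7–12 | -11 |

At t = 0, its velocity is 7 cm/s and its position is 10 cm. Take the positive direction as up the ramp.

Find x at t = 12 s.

On each constant-a segment, Δv = aΔt and Δx = v₀Δt + ½aΔt²; chain segment to segment.
0–3 s: v starts 7 cm/s; Δx = 7·3 + ½·4·3² = 39 cm; v ends 19 cm/s.
3–7 s: v starts 19 cm/s; Δx = 19·4 + ½·12·4² = 172 cm; v ends 67 cm/s.
7–12 s: v starts 67 cm/s; Δx = 67·5 + ½·-11·5² = 197.5 cm; v ends 12 cm/s.
x(12) = 10 + Σ Δx = 418.5 cm.

418.5 cm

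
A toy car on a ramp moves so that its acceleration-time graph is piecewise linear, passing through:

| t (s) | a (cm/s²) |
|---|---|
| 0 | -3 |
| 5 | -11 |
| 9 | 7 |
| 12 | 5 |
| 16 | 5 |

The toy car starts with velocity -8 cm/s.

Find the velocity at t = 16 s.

-13 cm/s

Δv equals the area under the a-t graph; then v = v₀ + Δv.
0–5 s: ½(-3 + -11)(5) = -35 cm/s
5–9 s: ½(-11 + 7)(4) = -8 cm/s
9–12 s: ½(7 + 5)(3) = 18 cm/s
12–16 s: 5 × 4 = 20 cm/s
Δv = -5 cm/s, so v(16) = -8 + (-5) = -13 cm/s.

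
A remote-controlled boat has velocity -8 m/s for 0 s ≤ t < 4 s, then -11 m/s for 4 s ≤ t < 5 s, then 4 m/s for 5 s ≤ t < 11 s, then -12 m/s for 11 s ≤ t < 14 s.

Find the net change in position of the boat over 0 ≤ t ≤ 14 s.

-55 m

Net displacement equals the area under the velocity-time graph (areas below the axis count negative).
0–4 s: -8 × 4 = -32 m
4–5 s: -11 × 1 = -11 m
5–11 s: 4 × 6 = 24 m
11–14 s: -12 × 3 = -36 m
Net displacement = -55 m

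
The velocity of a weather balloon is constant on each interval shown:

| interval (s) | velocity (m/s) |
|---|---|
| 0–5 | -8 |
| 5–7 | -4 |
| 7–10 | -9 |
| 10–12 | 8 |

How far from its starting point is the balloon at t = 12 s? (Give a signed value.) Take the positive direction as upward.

-59 m

Displacement is the signed area under the v-t curve.
0–5 s: -8 × 5 = -40 m
5–7 s: -4 × 2 = -8 m
7–10 s: -9 × 3 = -27 m
10–12 s: 8 × 2 = 16 m
Net displacement = -59 m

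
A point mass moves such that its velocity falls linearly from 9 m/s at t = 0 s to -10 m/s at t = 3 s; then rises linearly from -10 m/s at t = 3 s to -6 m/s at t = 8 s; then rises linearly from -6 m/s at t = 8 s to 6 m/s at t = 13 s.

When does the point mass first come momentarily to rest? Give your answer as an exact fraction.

v changes sign on 0–3 s (from 9 to -10); the graph is linear there, so v = 0 at t = 0 + (-9)·(3 − 0)/(-10 − 9) = 27/19 s.

t = 27/19 s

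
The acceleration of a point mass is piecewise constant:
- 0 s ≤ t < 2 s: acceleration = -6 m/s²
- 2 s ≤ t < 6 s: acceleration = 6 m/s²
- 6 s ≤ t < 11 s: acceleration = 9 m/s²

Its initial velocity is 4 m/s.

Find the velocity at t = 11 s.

Δv equals the area under the a-t graph; then v = v₀ + Δv.
0–2 s: -6 × 2 = -12 m/s
2–6 s: 6 × 4 = 24 m/s
6–11 s: 9 × 5 = 45 m/s
Δv = 57 m/s, so v(11) = 4 + (57) = 61 m/s.

61 m/s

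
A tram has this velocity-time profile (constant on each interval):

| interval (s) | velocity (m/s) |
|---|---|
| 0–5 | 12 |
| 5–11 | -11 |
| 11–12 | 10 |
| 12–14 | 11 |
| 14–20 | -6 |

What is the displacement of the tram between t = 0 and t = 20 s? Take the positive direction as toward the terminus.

-10 m

Net displacement equals the area under the velocity-time graph (areas below the axis count negative).
0–5 s: 12 × 5 = 60 m
5–11 s: -11 × 6 = -66 m
11–12 s: 10 × 1 = 10 m
12–14 s: 11 × 2 = 22 m
14–20 s: -6 × 6 = -36 m
Net displacement = -10 m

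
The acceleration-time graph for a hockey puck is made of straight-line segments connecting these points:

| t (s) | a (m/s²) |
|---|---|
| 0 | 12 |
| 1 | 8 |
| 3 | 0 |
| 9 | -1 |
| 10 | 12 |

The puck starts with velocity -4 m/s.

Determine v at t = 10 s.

16.5 m/s

Δv equals the area under the a-t graph; then v = v₀ + Δv.
0–1 s: ½(12 + 8)(1) = 10 m/s
1–3 s: ½(8 + 0)(2) = 8 m/s
3–9 s: ½(0 + -1)(6) = -3 m/s
9–10 s: ½(-1 + 12)(1) = 5.5 m/s
Δv = 20.5 m/s, so v(10) = -4 + (20.5) = 16.5 m/s.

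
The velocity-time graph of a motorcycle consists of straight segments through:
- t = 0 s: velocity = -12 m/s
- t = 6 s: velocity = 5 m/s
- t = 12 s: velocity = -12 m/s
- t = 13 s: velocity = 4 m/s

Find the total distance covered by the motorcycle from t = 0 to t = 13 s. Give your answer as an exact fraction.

1099/17 m

Distance (not displacement) is the total path length: add the absolute areas under v-t.
0–6 s: v = 0 at t = 72/17 s; triangle areas 432/17 + 75/17 = 507/17 m
6–12 s: v = 0 at t = 132/17 s; triangle areas 75/17 + 432/17 = 507/17 m
12–13 s: v = 0 at t = 12.75 s; triangle areas 4.5 + 0.5 = 5 m
Total distance = 1099/17 m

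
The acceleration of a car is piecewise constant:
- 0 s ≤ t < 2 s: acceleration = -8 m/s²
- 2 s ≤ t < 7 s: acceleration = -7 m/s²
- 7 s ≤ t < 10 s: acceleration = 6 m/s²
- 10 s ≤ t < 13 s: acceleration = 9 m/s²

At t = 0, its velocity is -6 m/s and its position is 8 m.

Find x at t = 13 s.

-438 m

On each constant-a segment, Δv = aΔt and Δx = v₀Δt + ½aΔt²; chain segment to segment.
0–2 s: v starts -6 m/s; Δx = -6·2 + ½·-8·2² = -28 m; v ends -22 m/s.
2–7 s: v starts -22 m/s; Δx = -22·5 + ½·-7·5² = -197.5 m; v ends -57 m/s.
7–10 s: v starts -57 m/s; Δx = -57·3 + ½·6·3² = -144 m; v ends -39 m/s.
10–13 s: v starts -39 m/s; Δx = -39·3 + ½·9·3² = -76.5 m; v ends -12 m/s.
x(13) = 8 + Σ Δx = -438 m.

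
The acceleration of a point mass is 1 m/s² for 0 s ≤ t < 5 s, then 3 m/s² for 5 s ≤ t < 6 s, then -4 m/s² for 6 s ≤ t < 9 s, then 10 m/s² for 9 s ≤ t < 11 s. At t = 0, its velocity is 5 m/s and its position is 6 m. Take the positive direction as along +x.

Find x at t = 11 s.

On each constant-a segment, Δv = aΔt and Δx = v₀Δt + ½aΔt²; chain segment to segment.
0–5 s: v starts 5 m/s; Δx = 5·5 + ½·1·5² = 37.5 m; v ends 10 m/s.
5–6 s: v starts 10 m/s; Δx = 10·1 + ½·3·1² = 11.5 m; v ends 13 m/s.
6–9 s: v starts 13 m/s; Δx = 13·3 + ½·-4·3² = 21 m; v ends 1 m/s.
9–11 s: v starts 1 m/s; Δx = 1·2 + ½·10·2² = 22 m; v ends 21 m/s.
x(11) = 6 + Σ Δx = 98 m.

98 m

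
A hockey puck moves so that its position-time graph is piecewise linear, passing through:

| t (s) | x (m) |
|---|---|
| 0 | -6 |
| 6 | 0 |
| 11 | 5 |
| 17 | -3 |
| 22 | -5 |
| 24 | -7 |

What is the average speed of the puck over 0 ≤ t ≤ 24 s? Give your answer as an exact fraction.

23/24 m/s

Average speed = (total path length)/(elapsed time); on a piecewise-linear x-t graph the path length is Σ|Δx|.
0–6 s: |Δx| = |0 − -6| = 6 m
6–11 s: |Δx| = |5 − 0| = 5 m
11–17 s: |Δx| = |-3 − 5| = 8 m
17–22 s: |Δx| = |-5 − -3| = 2 m
22–24 s: |Δx| = |-7 − -5| = 2 m
Total path = 23 m; average speed = 23/24 = 23/24 m/s.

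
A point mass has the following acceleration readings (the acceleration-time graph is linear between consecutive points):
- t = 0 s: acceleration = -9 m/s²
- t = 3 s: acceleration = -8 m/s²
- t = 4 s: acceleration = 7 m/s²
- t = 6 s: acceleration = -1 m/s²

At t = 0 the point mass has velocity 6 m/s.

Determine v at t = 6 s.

Δv equals the area under the a-t graph; then v = v₀ + Δv.
0–3 s: ½(-9 + -8)(3) = -25.5 m/s
3–4 s: ½(-8 + 7)(1) = -0.5 m/s
4–6 s: ½(7 + -1)(2) = 6 m/s
Δv = -20 m/s, so v(6) = 6 + (-20) = -14 m/s.

-14 m/s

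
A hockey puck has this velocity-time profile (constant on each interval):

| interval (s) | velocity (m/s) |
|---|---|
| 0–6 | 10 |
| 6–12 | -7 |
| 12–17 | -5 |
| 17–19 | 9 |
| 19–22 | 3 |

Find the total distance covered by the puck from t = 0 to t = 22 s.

Distance (not displacement) is the total path length: add the absolute areas under v-t.
0–6 s: |10| × 6 = 60 m
6–12 s: |-7| × 6 = 42 m
12–17 s: |-5| × 5 = 25 m
17–19 s: |9| × 2 = 18 m
19–22 s: |3| × 3 = 9 m
Total distance = 154 m

154 m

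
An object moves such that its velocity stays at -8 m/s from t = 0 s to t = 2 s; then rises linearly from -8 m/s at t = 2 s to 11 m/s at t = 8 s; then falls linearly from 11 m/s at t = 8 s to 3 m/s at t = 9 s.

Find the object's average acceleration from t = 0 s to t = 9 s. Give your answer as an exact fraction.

11/9 m/s²

Average acceleration = Δv/Δt = (3 − -8)/(9 − 0) = 11/9 m/s².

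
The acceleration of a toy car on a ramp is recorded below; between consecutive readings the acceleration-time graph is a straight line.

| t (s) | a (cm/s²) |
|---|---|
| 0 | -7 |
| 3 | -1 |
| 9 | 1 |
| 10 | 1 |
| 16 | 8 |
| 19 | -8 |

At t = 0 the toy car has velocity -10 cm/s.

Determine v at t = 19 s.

Δv equals the area under the a-t graph; then v = v₀ + Δv.
0–3 s: ½(-7 + -1)(3) = -12 cm/s
3–9 s: ½(-1 + 1)(6) = 0 cm/s
9–10 s: 1 × 1 = 1 cm/s
10–16 s: ½(1 + 8)(6) = 27 cm/s
16–19 s: ½(8 + -8)(3) = 0 cm/s
Δv = 16 cm/s, so v(19) = -10 + (16) = 6 cm/s.

6 cm/s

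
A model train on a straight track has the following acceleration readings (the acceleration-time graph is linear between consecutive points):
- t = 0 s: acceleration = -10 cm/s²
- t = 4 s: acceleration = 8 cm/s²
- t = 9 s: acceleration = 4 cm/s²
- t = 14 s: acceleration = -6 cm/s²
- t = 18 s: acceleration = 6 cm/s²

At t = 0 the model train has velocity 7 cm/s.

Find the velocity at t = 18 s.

28 cm/s

Δv equals the area under the a-t graph; then v = v₀ + Δv.
0–4 s: ½(-10 + 8)(4) = -4 cm/s
4–9 s: ½(8 + 4)(5) = 30 cm/s
9–14 s: ½(4 + -6)(5) = -5 cm/s
14–18 s: ½(-6 + 6)(4) = 0 cm/s
Δv = 21 cm/s, so v(18) = 7 + (21) = 28 cm/s.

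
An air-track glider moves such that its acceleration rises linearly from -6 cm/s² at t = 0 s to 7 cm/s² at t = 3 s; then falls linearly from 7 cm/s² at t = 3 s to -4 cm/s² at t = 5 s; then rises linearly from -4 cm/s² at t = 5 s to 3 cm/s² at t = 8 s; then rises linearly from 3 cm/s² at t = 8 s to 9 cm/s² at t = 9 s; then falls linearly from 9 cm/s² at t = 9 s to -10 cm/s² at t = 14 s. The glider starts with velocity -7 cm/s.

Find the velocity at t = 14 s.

-0.5 cm/s

Δv equals the area under the a-t graph; then v = v₀ + Δv.
0–3 s: ½(-6 + 7)(3) = 1.5 cm/s
3–5 s: ½(7 + -4)(2) = 3 cm/s
5–8 s: ½(-4 + 3)(3) = -1.5 cm/s
8–9 s: ½(3 + 9)(1) = 6 cm/s
9–14 s: ½(9 + -10)(5) = -2.5 cm/s
Δv = 6.5 cm/s, so v(14) = -7 + (6.5) = -0.5 cm/s.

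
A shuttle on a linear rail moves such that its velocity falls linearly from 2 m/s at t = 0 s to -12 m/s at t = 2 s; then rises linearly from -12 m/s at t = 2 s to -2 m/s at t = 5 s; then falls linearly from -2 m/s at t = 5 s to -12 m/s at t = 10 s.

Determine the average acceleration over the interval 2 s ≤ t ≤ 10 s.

Average acceleration = Δv/Δt = (-12 − -12)/(10 − 2) = 0 m/s².

0 m/s²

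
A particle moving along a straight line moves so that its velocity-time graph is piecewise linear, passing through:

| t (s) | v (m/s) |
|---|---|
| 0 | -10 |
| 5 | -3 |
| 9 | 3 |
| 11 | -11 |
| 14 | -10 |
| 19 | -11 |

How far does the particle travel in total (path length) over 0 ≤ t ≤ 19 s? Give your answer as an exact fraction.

Distance (not displacement) is the total path length: add the absolute areas under v-t.
0–5 s: |½(-10 + -3)(5)| = 32.5 m
5–9 s: v = 0 at t = 7 s; triangle areas 3 + 3 = 6 m
9–11 s: v = 0 at t = 66/7 s; triangle areas 9/14 + 121/14 = 65/7 m
11–14 s: |½(-11 + -10)(3)| = 31.5 m
14–19 s: |½(-10 + -11)(5)| = 52.5 m
Total distance = 1845/14 m

1845/14 m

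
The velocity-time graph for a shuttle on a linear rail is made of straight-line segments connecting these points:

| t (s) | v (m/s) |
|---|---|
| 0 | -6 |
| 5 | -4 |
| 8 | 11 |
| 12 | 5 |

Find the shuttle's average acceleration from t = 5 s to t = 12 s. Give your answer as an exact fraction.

Average acceleration = Δv/Δt = (5 − -4)/(12 − 5) = 9/7 m/s².

9/7 m/s²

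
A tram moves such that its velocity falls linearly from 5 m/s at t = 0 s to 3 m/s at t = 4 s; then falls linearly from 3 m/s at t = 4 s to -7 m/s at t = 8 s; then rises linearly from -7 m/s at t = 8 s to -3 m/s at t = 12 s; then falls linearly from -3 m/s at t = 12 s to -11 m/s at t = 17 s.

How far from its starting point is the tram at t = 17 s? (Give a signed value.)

-47 m

Displacement is the signed area under the v-t curve.
0–4 s: ½(5 + 3)(4) = 16 m
4–8 s: ½(3 + -7)(4) = -8 m
8–12 s: ½(-7 + -3)(4) = -20 m
12–17 s: ½(-3 + -11)(5) = -35 m
Net displacement = -47 m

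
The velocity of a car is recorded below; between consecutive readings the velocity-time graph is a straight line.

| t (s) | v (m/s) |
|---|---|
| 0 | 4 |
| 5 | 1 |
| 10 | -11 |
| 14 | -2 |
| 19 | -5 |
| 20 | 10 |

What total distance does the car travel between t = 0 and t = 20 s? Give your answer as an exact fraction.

1027/12 m

Distance (not displacement) is the total path length: add the absolute areas under v-t.
0–5 s: |½(4 + 1)(5)| = 12.5 m
5–10 s: v = 0 at t = 65/12 s; triangle areas 5/24 + 605/24 = 305/12 m
10–14 s: |½(-11 + -2)(4)| = 26 m
14–19 s: |½(-2 + -5)(5)| = 17.5 m
19–20 s: v = 0 at t = 58/3 s; triangle areas 5/6 + 10/3 = 25/6 m
Total distance = 1027/12 m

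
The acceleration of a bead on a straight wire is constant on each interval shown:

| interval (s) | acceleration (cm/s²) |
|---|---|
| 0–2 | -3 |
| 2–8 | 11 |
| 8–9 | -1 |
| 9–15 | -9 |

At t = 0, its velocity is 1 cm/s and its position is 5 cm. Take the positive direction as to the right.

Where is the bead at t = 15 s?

On each constant-a segment, Δv = aΔt and Δx = v₀Δt + ½aΔt²; chain segment to segment.
0–2 s: v starts 1 cm/s; Δx = 1·2 + ½·-3·2² = -4 cm; v ends -5 cm/s.
2–8 s: v starts -5 cm/s; Δx = -5·6 + ½·11·6² = 168 cm; v ends 61 cm/s.
8–9 s: v starts 61 cm/s; Δx = 61·1 + ½·-1·1² = 60.5 cm; v ends 60 cm/s.
9–15 s: v starts 60 cm/s; Δx = 60·6 + ½·-9·6² = 198 cm; v ends 6 cm/s.
x(15) = 5 + Σ Δx = 427.5 cm.

427.5 cm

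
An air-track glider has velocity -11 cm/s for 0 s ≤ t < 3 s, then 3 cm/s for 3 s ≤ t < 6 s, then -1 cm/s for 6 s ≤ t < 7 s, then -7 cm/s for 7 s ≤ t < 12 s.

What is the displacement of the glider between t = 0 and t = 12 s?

Displacement is the signed area under the v-t curve.
0–3 s: -11 × 3 = -33 cm
3–6 s: 3 × 3 = 9 cm
6–7 s: -1 × 1 = -1 cm
7–12 s: -7 × 5 = -35 cm
Net displacement = -60 cm

-60 cm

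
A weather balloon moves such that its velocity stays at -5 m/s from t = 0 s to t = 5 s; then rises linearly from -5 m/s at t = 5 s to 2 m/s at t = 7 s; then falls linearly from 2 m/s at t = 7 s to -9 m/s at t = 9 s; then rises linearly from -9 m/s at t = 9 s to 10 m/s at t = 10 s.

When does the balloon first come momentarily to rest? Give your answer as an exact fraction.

t = 45/7 s

v changes sign on 5–7 s (from -5 to 2); the graph is linear there, so v = 0 at t = 5 + (5)·(7 − 5)/(2 − -5) = 45/7 s.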